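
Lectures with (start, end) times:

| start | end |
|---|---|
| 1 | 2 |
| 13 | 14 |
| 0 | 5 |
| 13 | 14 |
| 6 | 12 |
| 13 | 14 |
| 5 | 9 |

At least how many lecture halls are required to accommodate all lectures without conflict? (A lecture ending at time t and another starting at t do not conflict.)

The answer is the maximum number of intervals overlapping at any instant.
Events (time:±→running): 0:+→1 1:+→2 2:-→1 5:-→0 5:+→1 6:+→2 9:-→1 12:-→0 13:+→1 13:+→2 13:+→3 … peak 3.

3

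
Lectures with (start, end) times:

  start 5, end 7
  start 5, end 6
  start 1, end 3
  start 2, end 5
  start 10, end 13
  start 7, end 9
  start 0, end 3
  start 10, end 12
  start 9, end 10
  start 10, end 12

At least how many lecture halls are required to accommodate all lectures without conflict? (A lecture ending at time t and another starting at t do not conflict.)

3

Count concurrent intervals with a sweep; the peak is the room count.
Events (time:±→running): 0:+→1 1:+→2 2:+→3 … peak 3.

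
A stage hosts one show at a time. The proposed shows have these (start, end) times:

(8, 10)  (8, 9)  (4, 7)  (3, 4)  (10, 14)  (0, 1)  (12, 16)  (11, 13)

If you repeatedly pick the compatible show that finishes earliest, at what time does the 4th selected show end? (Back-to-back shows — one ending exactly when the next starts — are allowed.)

Sorted by end: (0,1)  (3,4)  (4,7)  (8,9)  (8,10)  (11,13)  (10,14)  (12,16)
take (0,1); take (3,4); take (4,7); take (8,9); skip (8,10); take (11,13).
Selected: (0,1) (3,4) (4,7) (8,9) (11,13)

9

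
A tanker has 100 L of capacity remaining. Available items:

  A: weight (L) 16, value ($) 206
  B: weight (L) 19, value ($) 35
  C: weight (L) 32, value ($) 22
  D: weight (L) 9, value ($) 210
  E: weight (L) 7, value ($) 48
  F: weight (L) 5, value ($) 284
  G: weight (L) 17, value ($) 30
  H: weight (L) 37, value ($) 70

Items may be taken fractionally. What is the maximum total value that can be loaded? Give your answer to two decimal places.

Sort by value per unit weight and fill in that order.
Order: F (284/5=56.80) > D (210/9=23.33) > A (206/16=12.88) > E (48/7=6.86) > H (70/37=1.89) > B (35/19=1.84) > G (30/17=1.76) > C (22/32=0.69)
Fill: take F (5 @ 284) → take D (9 @ 210) → take A (16 @ 206) → take E (7 @ 48) → take H (37 @ 70) → take B (19 @ 35) → take 7/17 of G → 12.35; 100/100 used.
Total value = 865.35

865.35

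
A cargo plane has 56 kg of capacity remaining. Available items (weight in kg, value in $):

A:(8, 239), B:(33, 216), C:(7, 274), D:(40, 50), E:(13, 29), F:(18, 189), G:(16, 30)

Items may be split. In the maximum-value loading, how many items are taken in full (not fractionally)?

3

Order: C (274/7=39.14) > A (239/8=29.88) > F (189/18=10.50) > B (216/33=6.55) > E (29/13=2.23) > G (30/16=1.88) > D (50/40=1.25)
Fill: take C (7 @ 274) → take A (8 @ 239) → take F (18 @ 189) → take 23/33 of B → 150.55; 56/56 used.
3 item(s) taken whole; one partial (take 23/33 of B).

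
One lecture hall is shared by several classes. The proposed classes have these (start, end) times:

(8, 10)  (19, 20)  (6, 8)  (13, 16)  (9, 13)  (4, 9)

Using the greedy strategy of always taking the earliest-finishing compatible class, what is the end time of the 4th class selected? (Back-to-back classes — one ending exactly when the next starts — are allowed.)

20

Order by finish time; keep every interval that doesn't clash with the previous kept one.
By end time: (6,8), (4,9), (8,10), (9,13), (13,16), (19,20).
Pick (6,8); next start ≥ 8 → (8,10); next start ≥ 10 → (13,16); next start ≥ 16 → (19,20).
Selected: (6,8) (8,10) (13,16) (19,20)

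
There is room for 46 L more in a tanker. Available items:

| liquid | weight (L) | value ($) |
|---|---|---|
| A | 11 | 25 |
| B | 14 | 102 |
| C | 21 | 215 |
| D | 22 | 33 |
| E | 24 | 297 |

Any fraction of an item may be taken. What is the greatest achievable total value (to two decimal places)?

519.29

Greedy by value/weight ratio, highest first.
Order: E (297/24=12.38) > C (215/21=10.24) > B (102/14=7.29) > A (25/11=2.27) > D (33/22=1.50)
Fill: take E (24 @ 297) → take C (21 @ 215) → take 1/14 of B → 7.29; 46/46 used.
Total value = 519.29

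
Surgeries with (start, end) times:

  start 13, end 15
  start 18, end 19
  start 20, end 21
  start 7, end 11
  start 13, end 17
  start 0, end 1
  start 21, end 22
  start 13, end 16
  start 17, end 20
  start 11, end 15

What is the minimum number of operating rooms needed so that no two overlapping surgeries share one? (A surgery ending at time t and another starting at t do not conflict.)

4

The answer is the maximum number of intervals overlapping at any instant.
starts: [0, 7, 11, 13, 13, 13, 17, 18, 20, 21]
ends:   [1, 11, 15, 15, 16, 17, 19, 20, 21, 22]
s0→1 e1→0 s7→1 e11→0 s11→1 s13→2 s13→3 s13→4  — peak 4.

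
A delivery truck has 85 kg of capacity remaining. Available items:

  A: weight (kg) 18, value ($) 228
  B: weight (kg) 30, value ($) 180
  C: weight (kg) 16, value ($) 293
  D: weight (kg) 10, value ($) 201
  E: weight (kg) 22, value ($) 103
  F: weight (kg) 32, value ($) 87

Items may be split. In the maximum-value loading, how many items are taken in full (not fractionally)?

Greedy by value/weight ratio, highest first.
Ratios (sorted): D 20.10, C 18.31, A 12.67, B 6.00, E 4.68, F 2.72
take D (10 @ 201); take C (16 @ 293); take A (18 @ 228); take B (30 @ 180); take 11/22 of E → 51.50. Capacity used 85/85.
4 item(s) taken whole; one partial (take 11/22 of E).

4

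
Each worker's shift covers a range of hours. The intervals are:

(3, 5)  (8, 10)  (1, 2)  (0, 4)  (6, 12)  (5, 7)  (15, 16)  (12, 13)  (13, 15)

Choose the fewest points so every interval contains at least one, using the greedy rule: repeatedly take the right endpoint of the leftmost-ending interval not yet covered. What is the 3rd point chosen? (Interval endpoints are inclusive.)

Sorted: [1,2] [0,4] [3,5] [5,7] [8,10] [6,12] [12,13] [13,15] [15,16]
{[1,2],[0,4]} hit by 2; {[3,5],[5,7]} hit by 5; {[8,10],[6,12]} hit by 10; {[12,13],[13,15]} hit by 13; {[15,16]} hit by 16.
Points: 2, 5, 10, 13, 16 (5 total).

10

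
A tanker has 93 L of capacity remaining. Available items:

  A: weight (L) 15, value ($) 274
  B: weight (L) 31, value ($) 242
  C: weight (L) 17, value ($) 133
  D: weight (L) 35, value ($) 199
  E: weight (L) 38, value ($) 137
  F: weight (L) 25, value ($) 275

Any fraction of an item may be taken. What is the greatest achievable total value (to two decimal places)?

Greedy by value/weight ratio, highest first.
Order: A (274/15=18.27) > F (275/25=11.00) > C (133/17=7.82) > B (242/31=7.81) > D (199/35=5.69) > E (137/38=3.61)
Fill: take A (15 @ 274) → take F (25 @ 275) → take C (17 @ 133) → take B (31 @ 242) → take 5/35 of D → 28.43; 93/93 used.
Total value = 952.43

952.43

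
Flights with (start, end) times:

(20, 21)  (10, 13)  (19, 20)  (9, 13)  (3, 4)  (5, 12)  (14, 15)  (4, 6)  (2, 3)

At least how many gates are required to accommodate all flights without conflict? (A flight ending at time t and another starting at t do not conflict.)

3

starts: [2, 3, 4, 5, 9, 10, 14, 19, 20]
ends:   [3, 4, 6, 12, 13, 13, 15, 20, 21]
s2→1 e3→0 s3→1 e4→0 s4→1 s5→2 e6→1 s9→2 s10→3  — peak 3.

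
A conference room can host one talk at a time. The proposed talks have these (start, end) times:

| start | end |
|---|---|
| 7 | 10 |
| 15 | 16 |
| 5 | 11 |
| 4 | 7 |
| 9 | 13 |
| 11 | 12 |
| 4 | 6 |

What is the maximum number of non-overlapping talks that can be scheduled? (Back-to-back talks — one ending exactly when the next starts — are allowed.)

4

Greedy by earliest finish: after sorting by end time, pick each interval compatible with the last pick.
By end time: (4,6), (4,7), (7,10), (5,11), (11,12), (9,13), (15,16).
Pick (4,6); next start ≥ 6 → (7,10); next start ≥ 10 → (11,12); next start ≥ 12 → (15,16).
Selected 4 talks.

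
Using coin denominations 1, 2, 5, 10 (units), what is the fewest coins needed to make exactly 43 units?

6

43 − 4×10→3 − 1×2→1 − 1×1→0
Total coins = 4 + 1 + 1 = 6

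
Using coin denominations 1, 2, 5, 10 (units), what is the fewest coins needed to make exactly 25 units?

3

Use the largest denomination that fits, subtract, and repeat.
25 = 2×10 + 1×5
Total coins = 2 + 1 = 3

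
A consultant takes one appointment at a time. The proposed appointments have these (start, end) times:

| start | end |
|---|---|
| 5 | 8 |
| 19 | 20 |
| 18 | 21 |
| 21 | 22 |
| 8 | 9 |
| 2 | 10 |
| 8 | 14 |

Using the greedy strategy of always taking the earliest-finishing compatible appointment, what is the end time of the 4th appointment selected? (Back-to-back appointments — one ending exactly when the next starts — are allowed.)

22

Sorted by end: (5,8)  (8,9)  (2,10)  (8,14)  (19,20)  (18,21)  (21,22)
take (5,8); take (8,9); take (19,20); skip (18,21); take (21,22).
Selected: (5,8) (8,9) (19,20) (21,22)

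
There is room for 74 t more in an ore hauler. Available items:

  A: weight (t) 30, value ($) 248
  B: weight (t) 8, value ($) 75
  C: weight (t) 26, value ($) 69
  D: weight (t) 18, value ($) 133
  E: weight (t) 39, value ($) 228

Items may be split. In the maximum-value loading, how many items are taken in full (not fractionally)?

3

Sort by value per unit weight and fill in that order.
Order: B (75/8=9.38) > A (248/30=8.27) > D (133/18=7.39) > E (228/39=5.85) > C (69/26=2.65)
Fill: take B (8 @ 75) → take A (30 @ 248) → take D (18 @ 133) → take 18/39 of E → 105.23; 74/74 used.
3 item(s) taken whole; one partial (take 18/39 of E).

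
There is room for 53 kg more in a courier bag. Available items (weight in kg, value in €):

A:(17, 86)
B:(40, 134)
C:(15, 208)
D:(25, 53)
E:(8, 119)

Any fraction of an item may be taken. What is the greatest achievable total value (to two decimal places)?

456.55

Greedy by value/weight ratio, highest first.
Order: E (119/8=14.88) > C (208/15=13.87) > A (86/17=5.06) > B (134/40=3.35) > D (53/25=2.12)
Fill: take E (8 @ 119) → take C (15 @ 208) → take A (17 @ 86) → take 13/40 of B → 43.55; 53/53 used.
Total value = 456.55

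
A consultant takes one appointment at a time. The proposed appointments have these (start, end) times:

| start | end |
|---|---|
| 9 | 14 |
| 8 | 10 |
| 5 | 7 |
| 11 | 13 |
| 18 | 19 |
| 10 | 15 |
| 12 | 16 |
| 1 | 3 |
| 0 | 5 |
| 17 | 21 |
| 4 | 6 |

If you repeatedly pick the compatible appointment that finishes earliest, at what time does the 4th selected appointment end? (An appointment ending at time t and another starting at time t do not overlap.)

13

Sorted by end: (1,3)  (0,5)  (4,6)  (5,7)  (8,10)  (11,13)  (9,14)  (10,15)  (12,16)  (18,19)  (17,21)
take (1,3); take (4,6); take (8,10); take (11,13); skip (12,16); take (18,19).
Selected: (1,3) (4,6) (8,10) (11,13) (18,19)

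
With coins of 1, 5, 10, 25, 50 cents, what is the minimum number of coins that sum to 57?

4

Greedy: take as many of the largest coin as possible, then repeat with the remainder.
57 = 1×50 + 1×5 + 2×1
Total coins = 1 + 1 + 2 = 4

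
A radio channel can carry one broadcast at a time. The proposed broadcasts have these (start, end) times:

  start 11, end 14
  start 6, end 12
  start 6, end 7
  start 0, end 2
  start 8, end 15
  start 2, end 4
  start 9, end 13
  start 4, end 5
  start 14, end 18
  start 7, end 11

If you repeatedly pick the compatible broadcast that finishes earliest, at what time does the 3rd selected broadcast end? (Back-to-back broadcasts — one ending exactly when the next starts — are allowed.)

Greedy by earliest finish: after sorting by end time, pick each interval compatible with the last pick.
Sorted by end: (0,2)  (2,4)  (4,5)  (6,7)  (7,11)  (6,12)  (9,13)  (11,14)  (8,15)  (14,18)
take (0,2); take (2,4); take (4,5); take (6,7); take (7,11); skip (9,13); take (11,14); take (14,18).
Selected: (0,2) (2,4) (4,5) (6,7) (7,11) (11,14) (14,18)

5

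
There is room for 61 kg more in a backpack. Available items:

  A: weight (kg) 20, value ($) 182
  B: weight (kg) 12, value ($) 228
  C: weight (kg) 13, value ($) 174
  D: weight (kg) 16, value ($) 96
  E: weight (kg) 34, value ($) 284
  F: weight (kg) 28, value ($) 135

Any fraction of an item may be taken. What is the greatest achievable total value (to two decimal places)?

Sort by value per unit weight and fill in that order.
Order: B (228/12=19.00) > C (174/13=13.38) > A (182/20=9.10) > E (284/34=8.35) > D (96/16=6.00) > F (135/28=4.82)
Fill: take B (12 @ 228) → take C (13 @ 174) → take A (20 @ 182) → take 16/34 of E → 133.65; 61/61 used.
Total value = 717.65

717.65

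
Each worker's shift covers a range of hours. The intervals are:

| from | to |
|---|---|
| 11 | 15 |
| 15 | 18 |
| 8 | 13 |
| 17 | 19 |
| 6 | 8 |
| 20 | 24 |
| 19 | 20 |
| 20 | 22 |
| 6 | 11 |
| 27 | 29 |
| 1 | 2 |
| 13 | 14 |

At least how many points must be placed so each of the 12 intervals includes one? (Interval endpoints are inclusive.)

6

Process intervals by earliest right end; each time one isn't hit yet, stab at its right endpoint.
Sorted: [1,2] [6,8] [6,11] [8,13] [13,14] [11,15] [15,18] [17,19] [19,20] [20,22] [20,24] [27,29]
{[1,2]} hit by 2; {[6,8],[6,11],[8,13]} hit by 8; {[13,14],[11,15]} hit by 14; {[15,18],[17,19]} hit by 18; {[19,20],[20,22],[20,24]} hit by 20; {[27,29]} hit by 29.
Points: 2, 8, 14, 18, 20, 29 (6 total).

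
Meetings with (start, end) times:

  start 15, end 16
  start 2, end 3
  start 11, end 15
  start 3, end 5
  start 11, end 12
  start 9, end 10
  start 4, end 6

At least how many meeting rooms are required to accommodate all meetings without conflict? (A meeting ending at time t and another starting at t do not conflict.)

2

The answer is the maximum number of intervals overlapping at any instant.
Events (time:±→running): 2:+→1 3:-→0 3:+→1 4:+→2 … peak 2.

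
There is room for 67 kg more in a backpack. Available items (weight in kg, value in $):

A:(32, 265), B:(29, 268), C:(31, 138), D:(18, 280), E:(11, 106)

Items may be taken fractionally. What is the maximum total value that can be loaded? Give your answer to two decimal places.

Ratios (sorted): D 15.56, E 9.64, B 9.24, A 8.28, C 4.45
take D (18 @ 280); take E (11 @ 106); take B (29 @ 268); take 9/32 of A → 74.53. Capacity used 67/67.
Total value = 728.53

728.53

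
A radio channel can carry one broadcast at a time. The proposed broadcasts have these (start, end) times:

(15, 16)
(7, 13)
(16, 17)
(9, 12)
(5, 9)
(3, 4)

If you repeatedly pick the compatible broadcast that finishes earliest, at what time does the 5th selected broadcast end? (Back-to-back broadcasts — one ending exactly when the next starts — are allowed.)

17

Sort by end time and greedily take each interval whose start is ≥ the last chosen end.
By end time: (3,4), (5,9), (9,12), (7,13), (15,16), (16,17).
Pick (3,4); next start ≥ 4 → (5,9); next start ≥ 9 → (9,12); next start ≥ 12 → (15,16); next start ≥ 16 → (16,17).
Selected: (3,4) (5,9) (9,12) (15,16) (16,17)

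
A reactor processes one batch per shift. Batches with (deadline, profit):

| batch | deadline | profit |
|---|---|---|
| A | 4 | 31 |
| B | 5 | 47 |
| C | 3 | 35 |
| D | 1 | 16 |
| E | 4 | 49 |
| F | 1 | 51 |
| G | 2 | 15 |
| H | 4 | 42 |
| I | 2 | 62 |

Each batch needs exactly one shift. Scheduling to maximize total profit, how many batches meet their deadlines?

5

Sort by profit descending; place each in the latest free slot ≤ its deadline.
Profit order: I=62 F=51 E=49 B=47 H=42 C=35 A=31 D=16 G=15
Assign: I→slot 2, F→slot 1, E→slot 4, B→slot 5, H→slot 3, C skipped, A skipped, D skipped, G skipped.
Slots: [1:F] [2:I] [3:H] [4:E] [5:B]
5 of 9 scheduled.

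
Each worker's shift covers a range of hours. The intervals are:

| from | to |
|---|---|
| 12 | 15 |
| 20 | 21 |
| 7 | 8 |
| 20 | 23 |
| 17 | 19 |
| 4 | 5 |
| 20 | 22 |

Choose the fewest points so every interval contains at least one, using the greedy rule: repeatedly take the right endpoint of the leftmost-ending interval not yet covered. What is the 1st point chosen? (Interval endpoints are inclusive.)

Sort by right endpoint; whenever an interval is uncovered, place a point at its right end.
By right end: [4,5]  [7,8]  [12,15]  [17,19]  [20,21]  [20,22]  [20,23]
[4,5] uncovered → point at 5; [7,8] uncovered → point at 8; [12,15] uncovered → point at 15; [17,19] uncovered → point at 19; [20,21] uncovered → point at 21.
Points: 5, 8, 15, 19, 21 (5 total).

5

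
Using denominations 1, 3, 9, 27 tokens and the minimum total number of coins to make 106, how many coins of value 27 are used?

3

106 − 3×27→25 − 2×9→7 − 2×3→1 − 1×1→0
Count of 27: 3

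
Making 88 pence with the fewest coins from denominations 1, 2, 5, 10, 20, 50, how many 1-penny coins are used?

1

Use the largest denomination that fits, subtract, and repeat.
88 = 1×50 + 1×20 + 1×10 + 1×5 + 1×2 + 1×1
Count of 1: 1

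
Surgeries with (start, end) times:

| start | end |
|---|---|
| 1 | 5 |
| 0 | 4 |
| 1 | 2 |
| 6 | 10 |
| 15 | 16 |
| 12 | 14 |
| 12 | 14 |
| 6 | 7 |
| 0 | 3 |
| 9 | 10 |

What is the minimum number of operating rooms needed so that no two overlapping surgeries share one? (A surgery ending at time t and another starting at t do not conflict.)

4

The answer is the maximum number of intervals overlapping at any instant.
Events (time:±→running): 0:+→1 0:+→2 1:+→3 1:+→4 … peak 4.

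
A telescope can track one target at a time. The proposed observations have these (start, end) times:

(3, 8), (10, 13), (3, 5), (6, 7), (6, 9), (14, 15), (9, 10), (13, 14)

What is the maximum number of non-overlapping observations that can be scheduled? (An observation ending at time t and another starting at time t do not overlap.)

6

By end time: (3,5), (6,7), (3,8), (6,9), (9,10), (10,13), (13,14), (14,15).
Pick (3,5); next start ≥ 5 → (6,7); next start ≥ 7 → (9,10); next start ≥ 10 → (10,13); next start ≥ 13 → (13,14); next start ≥ 14 → (14,15).
Selected 6 observations.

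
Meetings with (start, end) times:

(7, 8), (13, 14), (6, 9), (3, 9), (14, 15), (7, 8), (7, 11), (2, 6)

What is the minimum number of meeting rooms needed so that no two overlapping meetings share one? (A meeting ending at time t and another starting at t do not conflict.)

5

The answer is the maximum number of intervals overlapping at any instant.
Events (time:±→running): 2:+→1 3:+→2 6:-→1 6:+→2 7:+→3 7:+→4 7:+→5 … peak 5.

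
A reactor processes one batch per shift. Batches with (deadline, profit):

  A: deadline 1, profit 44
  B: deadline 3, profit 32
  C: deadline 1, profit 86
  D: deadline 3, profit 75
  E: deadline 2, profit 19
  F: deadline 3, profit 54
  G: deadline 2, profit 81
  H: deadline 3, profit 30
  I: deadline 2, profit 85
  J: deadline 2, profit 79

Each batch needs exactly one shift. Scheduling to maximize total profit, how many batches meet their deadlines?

By profit: C(d1,86), I(d2,85), G(d2,81), J(d2,79), D(d3,75), F(d3,54), A(d1,44), B(d3,32), H(d3,30), E(d2,19)
C→slot 1; I→slot 2; G skipped; J skipped; D→slot 3; F skipped; A skipped; B skipped; H skipped; E skipped.
3 of 10 scheduled.

3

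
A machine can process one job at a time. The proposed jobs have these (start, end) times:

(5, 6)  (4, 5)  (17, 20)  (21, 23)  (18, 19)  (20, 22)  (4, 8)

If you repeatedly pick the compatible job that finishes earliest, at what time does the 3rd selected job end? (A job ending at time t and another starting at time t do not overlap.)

19

Sort by end time and greedily take each interval whose start is ≥ the last chosen end.
By end time: (4,5), (5,6), (4,8), (18,19), (17,20), (20,22), (21,23).
Pick (4,5); next start ≥ 5 → (5,6); next start ≥ 6 → (18,19); next start ≥ 19 → (20,22).
Selected: (4,5) (5,6) (18,19) (20,22)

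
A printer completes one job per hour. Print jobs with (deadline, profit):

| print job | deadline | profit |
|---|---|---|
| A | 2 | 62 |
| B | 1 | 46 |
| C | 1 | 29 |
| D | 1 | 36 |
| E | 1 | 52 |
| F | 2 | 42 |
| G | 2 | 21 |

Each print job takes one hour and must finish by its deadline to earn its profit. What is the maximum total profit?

114

Sort by profit descending; place each in the latest free slot ≤ its deadline.
Profit order: A=62 E=52 B=46 F=42 D=36 C=29 G=21
Assign: A→slot 2, E→slot 1, B skipped, F skipped, D skipped, C skipped, G skipped.
Slots: [1:E] [2:A]
Profit = 52 + 62 = 114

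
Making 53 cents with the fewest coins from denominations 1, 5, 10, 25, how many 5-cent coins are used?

53 = 2×25 + 3×1
Count of 5: 0

0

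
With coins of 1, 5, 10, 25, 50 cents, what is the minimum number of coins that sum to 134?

8

Greedy: take as many of the largest coin as possible, then repeat with the remainder.
134 = 2×50 + 1×25 + 1×5 + 4×1
Total coins = 2 + 1 + 1 + 4 = 8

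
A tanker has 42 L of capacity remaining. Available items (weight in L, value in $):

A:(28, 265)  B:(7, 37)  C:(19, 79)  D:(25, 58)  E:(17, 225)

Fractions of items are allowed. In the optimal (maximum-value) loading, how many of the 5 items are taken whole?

Ratios (sorted): E 13.24, A 9.46, B 5.29, C 4.16, D 2.32
take E (17 @ 225); take 25/28 of A → 236.61. Capacity used 42/42.
1 item(s) taken whole; one partial (take 25/28 of A).

1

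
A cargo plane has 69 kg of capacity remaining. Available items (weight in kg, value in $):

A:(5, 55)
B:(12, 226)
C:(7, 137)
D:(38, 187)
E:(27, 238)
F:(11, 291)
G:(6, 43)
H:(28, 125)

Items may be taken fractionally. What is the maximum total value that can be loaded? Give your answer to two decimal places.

994.92

Ratios (sorted): F 26.45, C 19.57, B 18.83, A 11.00, E 8.81, G 7.17, D 4.92, H 4.46
take F (11 @ 291); take C (7 @ 137); take B (12 @ 226); take A (5 @ 55); take E (27 @ 238); take G (6 @ 43); take 1/38 of D → 4.92. Capacity used 69/69.
Total value = 994.92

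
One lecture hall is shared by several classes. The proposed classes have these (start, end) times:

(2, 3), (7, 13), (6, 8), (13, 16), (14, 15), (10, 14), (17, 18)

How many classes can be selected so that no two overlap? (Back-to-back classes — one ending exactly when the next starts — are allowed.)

Sorted by end: (2,3)  (6,8)  (7,13)  (10,14)  (14,15)  (13,16)  (17,18)
take (2,3); take (6,8); take (10,14); take (14,15); take (17,18).
Selected 5 classes.

5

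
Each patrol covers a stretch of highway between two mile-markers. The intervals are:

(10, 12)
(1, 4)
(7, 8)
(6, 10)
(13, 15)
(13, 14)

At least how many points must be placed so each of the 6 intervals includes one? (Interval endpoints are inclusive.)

4

Sorted: [1,4] [7,8] [6,10] [10,12] [13,14] [13,15]
{[1,4]} hit by 4; {[7,8],[6,10]} hit by 8; {[10,12]} hit by 12; {[13,14],[13,15]} hit by 14.
Points: 4, 8, 12, 14 (4 total).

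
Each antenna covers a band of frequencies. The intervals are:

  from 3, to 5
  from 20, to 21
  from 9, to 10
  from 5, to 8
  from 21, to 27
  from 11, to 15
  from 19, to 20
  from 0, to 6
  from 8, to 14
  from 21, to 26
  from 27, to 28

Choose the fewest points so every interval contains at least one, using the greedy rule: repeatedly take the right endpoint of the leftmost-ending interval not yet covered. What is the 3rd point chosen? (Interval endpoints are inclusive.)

15

Sort by right endpoint; whenever an interval is uncovered, place a point at its right end.
By right end: [3,5]  [0,6]  [5,8]  [9,10]  [8,14]  [11,15]  [19,20]  [20,21]  [21,26]  [21,27]  [27,28]
[3,5] uncovered → point at 5; [9,10] uncovered → point at 10; [11,15] uncovered → point at 15; [19,20] uncovered → point at 20; [21,26] uncovered → point at 26; [27,28] uncovered → point at 28.
Points: 5, 10, 15, 20, 26, 28 (6 total).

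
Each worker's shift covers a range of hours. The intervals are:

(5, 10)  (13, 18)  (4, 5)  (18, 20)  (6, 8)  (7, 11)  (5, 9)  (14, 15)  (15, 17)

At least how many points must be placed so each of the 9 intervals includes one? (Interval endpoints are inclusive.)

Sorted: [4,5] [6,8] [5,9] [5,10] [7,11] [14,15] [15,17] [13,18] [18,20]
{[4,5]} hit by 5; {[6,8],[5,9],[5,10],[7,11]} hit by 8; {[14,15],[15,17],[13,18]} hit by 15; {[18,20]} hit by 20.
Points: 5, 8, 15, 20 (4 total).

4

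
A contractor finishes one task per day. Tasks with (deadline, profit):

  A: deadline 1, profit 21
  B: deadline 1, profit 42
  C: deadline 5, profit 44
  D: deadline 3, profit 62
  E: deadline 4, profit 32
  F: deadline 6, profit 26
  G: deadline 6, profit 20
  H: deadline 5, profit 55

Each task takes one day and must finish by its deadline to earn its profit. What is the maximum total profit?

By profit: D(d3,62), H(d5,55), C(d5,44), B(d1,42), E(d4,32), F(d6,26), A(d1,21), G(d6,20)
D→slot 3; H→slot 5; C→slot 4; B→slot 1; E→slot 2; F→slot 6; A skipped; G skipped.
Profit = 42 + 32 + 62 + 44 + 55 + 26 = 261

261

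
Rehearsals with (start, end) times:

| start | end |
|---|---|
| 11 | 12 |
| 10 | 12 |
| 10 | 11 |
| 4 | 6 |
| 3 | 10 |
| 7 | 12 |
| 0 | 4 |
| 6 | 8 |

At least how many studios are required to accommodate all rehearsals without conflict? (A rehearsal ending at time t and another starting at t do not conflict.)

3

The answer is the maximum number of intervals overlapping at any instant.
Events (time:±→running): 0:+→1 3:+→2 4:-→1 4:+→2 6:-→1 6:+→2 7:+→3 … peak 3.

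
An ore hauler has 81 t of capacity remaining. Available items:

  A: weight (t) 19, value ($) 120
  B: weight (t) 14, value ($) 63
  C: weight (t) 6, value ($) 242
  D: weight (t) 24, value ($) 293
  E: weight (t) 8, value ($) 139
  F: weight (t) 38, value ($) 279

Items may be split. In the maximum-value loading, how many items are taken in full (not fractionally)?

4

Sort by value per unit weight and fill in that order.
Order: C (242/6=40.33) > E (139/8=17.38) > D (293/24=12.21) > F (279/38=7.34) > A (120/19=6.32) > B (63/14=4.50)
Fill: take C (6 @ 242) → take E (8 @ 139) → take D (24 @ 293) → take F (38 @ 279) → take 5/19 of A → 31.58; 81/81 used.
4 item(s) taken whole; one partial (take 5/19 of A).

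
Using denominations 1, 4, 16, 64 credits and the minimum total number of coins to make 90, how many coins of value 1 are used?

90 = 1×64 + 1×16 + 2×4 + 2×1
Count of 1: 2

2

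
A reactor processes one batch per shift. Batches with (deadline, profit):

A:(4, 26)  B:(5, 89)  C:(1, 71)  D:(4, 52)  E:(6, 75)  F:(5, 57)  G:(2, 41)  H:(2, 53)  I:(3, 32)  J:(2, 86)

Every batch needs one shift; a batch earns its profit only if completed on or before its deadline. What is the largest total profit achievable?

Take jobs in profit order; each goes to the latest open slot no later than its deadline.
Profit order: B=89 J=86 E=75 C=71 F=57 H=53 D=52 G=41 I=32 A=26
Assign: B→slot 5, J→slot 2, E→slot 6, C→slot 1, F→slot 4, H skipped, D→slot 3, G skipped, I skipped, A skipped.
Slots: [1:C] [2:J] [3:D] [4:F] [5:B] [6:E]
Profit = 71 + 86 + 52 + 57 + 89 + 75 = 430

430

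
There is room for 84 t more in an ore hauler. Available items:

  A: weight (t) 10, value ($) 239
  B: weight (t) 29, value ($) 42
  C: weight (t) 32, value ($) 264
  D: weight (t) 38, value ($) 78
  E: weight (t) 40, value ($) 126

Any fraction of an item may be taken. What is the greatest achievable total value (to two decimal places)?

633.11

Ratios (sorted): A 23.90, C 8.25, E 3.15, D 2.05, B 1.45
take A (10 @ 239); take C (32 @ 264); take E (40 @ 126); take 2/38 of D → 4.11. Capacity used 84/84.
Total value = 633.11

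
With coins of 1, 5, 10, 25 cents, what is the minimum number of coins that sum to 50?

2

Use the largest denomination that fits, subtract, and repeat.
50 = 2×25
Total coins = 2 = 2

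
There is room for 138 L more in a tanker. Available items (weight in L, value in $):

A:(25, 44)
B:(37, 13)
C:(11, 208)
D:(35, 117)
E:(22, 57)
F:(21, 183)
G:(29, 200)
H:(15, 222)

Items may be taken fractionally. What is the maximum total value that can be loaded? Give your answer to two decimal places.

Ratios (sorted): C 18.91, H 14.80, F 8.71, G 6.90, D 3.34, E 2.59, A 1.76, B 0.35
take C (11 @ 208); take H (15 @ 222); take F (21 @ 183); take G (29 @ 200); take D (35 @ 117); take E (22 @ 57); take 5/25 of A → 8.80. Capacity used 138/138.
Total value = 995.80

995.80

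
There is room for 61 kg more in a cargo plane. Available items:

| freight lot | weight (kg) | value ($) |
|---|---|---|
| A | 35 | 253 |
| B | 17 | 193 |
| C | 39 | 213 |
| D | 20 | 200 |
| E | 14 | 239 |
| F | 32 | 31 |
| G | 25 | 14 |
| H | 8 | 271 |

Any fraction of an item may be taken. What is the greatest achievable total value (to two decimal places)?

917.46

Greedy by value/weight ratio, highest first.
Ratios (sorted): H 33.88, E 17.07, B 11.35, D 10.00, A 7.23, C 5.46, F 0.97, G 0.56
take H (8 @ 271); take E (14 @ 239); take B (17 @ 193); take D (20 @ 200); take 2/35 of A → 14.46. Capacity used 61/61.
Total value = 917.46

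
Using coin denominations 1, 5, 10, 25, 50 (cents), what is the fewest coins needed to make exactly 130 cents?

4

Greedy: take as many of the largest coin as possible, then repeat with the remainder.
130 = 2×50 + 1×25 + 1×5
Total coins = 2 + 1 + 1 = 4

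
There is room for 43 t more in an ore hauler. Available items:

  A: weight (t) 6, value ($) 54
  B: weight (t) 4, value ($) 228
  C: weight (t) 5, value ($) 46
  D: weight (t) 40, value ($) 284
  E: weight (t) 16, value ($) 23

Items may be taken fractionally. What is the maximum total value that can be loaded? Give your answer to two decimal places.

Greedy by value/weight ratio, highest first.
Ratios (sorted): B 57.00, C 9.20, A 9.00, D 7.10, E 1.44
take B (4 @ 228); take C (5 @ 46); take A (6 @ 54); take 28/40 of D → 198.80. Capacity used 43/43.
Total value = 526.80

526.80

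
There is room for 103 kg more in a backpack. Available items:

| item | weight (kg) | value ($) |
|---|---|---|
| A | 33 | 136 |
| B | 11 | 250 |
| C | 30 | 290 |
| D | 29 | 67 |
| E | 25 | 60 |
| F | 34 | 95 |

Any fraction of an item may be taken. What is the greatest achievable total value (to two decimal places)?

Ratios (sorted): B 22.73, C 9.67, A 4.12, F 2.79, E 2.40, D 2.31
take B (11 @ 250); take C (30 @ 290); take A (33 @ 136); take 29/34 of F → 81.03. Capacity used 103/103.
Total value = 757.03

757.03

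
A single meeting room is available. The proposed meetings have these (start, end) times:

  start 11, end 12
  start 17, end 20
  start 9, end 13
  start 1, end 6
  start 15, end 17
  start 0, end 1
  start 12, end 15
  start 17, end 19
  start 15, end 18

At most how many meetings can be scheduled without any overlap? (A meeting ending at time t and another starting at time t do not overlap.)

By end time: (0,1), (1,6), (11,12), (9,13), (12,15), (15,17), (15,18), (17,19), (17,20).
Pick (0,1); next start ≥ 1 → (1,6); next start ≥ 6 → (11,12); next start ≥ 12 → (12,15); next start ≥ 15 → (15,17); next start ≥ 17 → (17,19).
Selected 6 meetings.

6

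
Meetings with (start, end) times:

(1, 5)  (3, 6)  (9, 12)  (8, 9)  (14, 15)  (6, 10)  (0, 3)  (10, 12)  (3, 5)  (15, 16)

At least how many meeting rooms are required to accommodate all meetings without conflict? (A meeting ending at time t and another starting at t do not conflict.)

Count concurrent intervals with a sweep; the peak is the room count.
starts: [0, 1, 3, 3, 6, 8, 9, 10, 14, 15]
ends:   [3, 5, 5, 6, 9, 10, 12, 12, 15, 16]
s0→1 s1→2 e3→1 s3→2 s3→3  — peak 3.

3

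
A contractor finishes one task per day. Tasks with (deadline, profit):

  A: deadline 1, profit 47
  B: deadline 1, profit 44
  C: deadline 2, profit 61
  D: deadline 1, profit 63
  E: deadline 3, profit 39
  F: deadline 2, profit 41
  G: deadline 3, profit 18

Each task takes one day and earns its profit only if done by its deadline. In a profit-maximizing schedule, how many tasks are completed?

3

By profit: D(d1,63), C(d2,61), A(d1,47), B(d1,44), F(d2,41), E(d3,39), G(d3,18)
D→slot 1; C→slot 2; A skipped; B skipped; F skipped; E→slot 3; G skipped.
3 of 7 scheduled.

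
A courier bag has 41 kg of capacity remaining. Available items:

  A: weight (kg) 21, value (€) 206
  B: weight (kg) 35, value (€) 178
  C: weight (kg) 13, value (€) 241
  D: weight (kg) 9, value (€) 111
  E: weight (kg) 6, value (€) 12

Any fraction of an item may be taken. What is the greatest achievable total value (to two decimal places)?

Sort by value per unit weight and fill in that order.
Ratios (sorted): C 18.54, D 12.33, A 9.81, B 5.09, E 2.00
take C (13 @ 241); take D (9 @ 111); take 19/21 of A → 186.38. Capacity used 41/41.
Total value = 538.38

538.38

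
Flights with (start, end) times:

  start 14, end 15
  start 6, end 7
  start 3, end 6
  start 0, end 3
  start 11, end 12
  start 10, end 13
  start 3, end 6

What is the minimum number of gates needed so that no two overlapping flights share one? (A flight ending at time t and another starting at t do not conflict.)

Events (time:±→running): 0:+→1 3:-→0 3:+→1 3:+→2 … peak 2.

2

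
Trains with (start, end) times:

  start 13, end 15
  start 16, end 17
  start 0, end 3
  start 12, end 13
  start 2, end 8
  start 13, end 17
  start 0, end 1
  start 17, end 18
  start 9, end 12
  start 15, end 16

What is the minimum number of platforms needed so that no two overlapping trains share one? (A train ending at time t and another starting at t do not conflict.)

starts: [0, 0, 2, 9, 12, 13, 13, 15, 16, 17]
ends:   [1, 3, 8, 12, 13, 15, 16, 17, 17, 18]
s0→1 s0→2  — peak 2.

2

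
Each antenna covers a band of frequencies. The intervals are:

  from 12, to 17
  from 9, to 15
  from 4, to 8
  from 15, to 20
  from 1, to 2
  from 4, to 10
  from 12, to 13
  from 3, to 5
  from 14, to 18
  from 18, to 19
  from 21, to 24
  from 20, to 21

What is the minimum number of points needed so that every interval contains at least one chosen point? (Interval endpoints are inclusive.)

5

By right end: [1,2]  [3,5]  [4,8]  [4,10]  [12,13]  [9,15]  [12,17]  [14,18]  [18,19]  [15,20]  [20,21]  [21,24]
[1,2] uncovered → point at 2; [3,5] uncovered → point at 5; [12,13] uncovered → point at 13; [14,18] uncovered → point at 18; [20,21] uncovered → point at 21.
Points: 2, 5, 13, 18, 21 (5 total).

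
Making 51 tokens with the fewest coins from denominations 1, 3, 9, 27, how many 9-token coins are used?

51 = 1×27 + 2×9 + 2×3
Count of 9: 2

2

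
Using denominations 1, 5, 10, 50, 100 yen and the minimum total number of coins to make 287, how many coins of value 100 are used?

2

287 − 2×100→87 − 1×50→37 − 3×10→7 − 1×5→2 − 2×1→0
Count of 100: 2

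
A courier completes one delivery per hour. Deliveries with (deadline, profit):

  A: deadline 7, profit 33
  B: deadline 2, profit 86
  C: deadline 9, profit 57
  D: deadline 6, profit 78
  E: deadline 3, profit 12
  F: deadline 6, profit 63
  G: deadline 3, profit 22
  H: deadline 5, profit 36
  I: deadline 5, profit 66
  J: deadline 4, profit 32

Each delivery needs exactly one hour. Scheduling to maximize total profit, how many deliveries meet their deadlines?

8

Take jobs in profit order; each goes to the latest open slot no later than its deadline.
Profit order: B=86 D=78 I=66 F=63 C=57 H=36 A=33 J=32 G=22 E=12
Assign: B→slot 2, D→slot 6, I→slot 5, F→slot 4, C→slot 9, H→slot 3, A→slot 7, J→slot 1, G skipped, E skipped.
Slots: [1:J] [2:B] [3:H] [4:F] [5:I] [6:D] [7:A] [9:C]
8 of 10 scheduled.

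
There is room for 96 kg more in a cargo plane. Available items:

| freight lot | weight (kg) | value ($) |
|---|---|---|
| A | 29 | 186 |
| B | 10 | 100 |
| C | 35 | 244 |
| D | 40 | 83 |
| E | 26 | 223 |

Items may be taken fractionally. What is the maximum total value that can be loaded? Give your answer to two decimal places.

Sort by value per unit weight and fill in that order.
Ratios (sorted): B 10.00, E 8.58, C 6.97, A 6.41, D 2.08
take B (10 @ 100); take E (26 @ 223); take C (35 @ 244); take 25/29 of A → 160.34. Capacity used 96/96.
Total value = 727.34

727.34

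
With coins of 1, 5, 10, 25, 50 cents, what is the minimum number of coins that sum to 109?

7

Use the largest denomination that fits, subtract, and repeat.
109 − 2×50→9 − 1×5→4 − 4×1→0
Total coins = 2 + 1 + 4 = 7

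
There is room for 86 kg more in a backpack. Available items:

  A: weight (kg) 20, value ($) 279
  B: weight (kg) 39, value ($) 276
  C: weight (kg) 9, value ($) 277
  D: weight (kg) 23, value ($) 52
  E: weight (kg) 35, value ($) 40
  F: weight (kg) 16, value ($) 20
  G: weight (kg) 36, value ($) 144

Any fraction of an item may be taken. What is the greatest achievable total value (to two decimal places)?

Greedy by value/weight ratio, highest first.
Ratios (sorted): C 30.78, A 13.95, B 7.08, G 4.00, D 2.26, F 1.25, E 1.14
take C (9 @ 277); take A (20 @ 279); take B (39 @ 276); take 18/36 of G → 72.00. Capacity used 86/86.
Total value = 904.00

904.00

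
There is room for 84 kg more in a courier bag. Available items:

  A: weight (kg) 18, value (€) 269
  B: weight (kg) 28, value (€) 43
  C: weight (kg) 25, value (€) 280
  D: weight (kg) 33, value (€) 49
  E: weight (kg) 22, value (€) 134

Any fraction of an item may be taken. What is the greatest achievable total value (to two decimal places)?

Sort by value per unit weight and fill in that order.
Ratios (sorted): A 14.94, C 11.20, E 6.09, B 1.54, D 1.48
take A (18 @ 269); take C (25 @ 280); take E (22 @ 134); take 19/28 of B → 29.18. Capacity used 84/84.
Total value = 712.18

712.18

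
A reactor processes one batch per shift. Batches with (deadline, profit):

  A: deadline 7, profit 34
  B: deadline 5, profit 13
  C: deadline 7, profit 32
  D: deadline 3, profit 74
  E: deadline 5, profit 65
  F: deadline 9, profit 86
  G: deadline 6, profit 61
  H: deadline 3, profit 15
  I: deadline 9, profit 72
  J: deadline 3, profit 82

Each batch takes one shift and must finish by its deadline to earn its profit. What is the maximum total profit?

Sort by profit descending; place each in the latest free slot ≤ its deadline.
Profit order: F=86 J=82 D=74 I=72 E=65 G=61 A=34 C=32 H=15 B=13
Assign: F→slot 9, J→slot 3, D→slot 2, I→slot 8, E→slot 5, G→slot 6, A→slot 7, C→slot 4, H→slot 1, B skipped.
Slots: [1:H] [2:D] [3:J] [4:C] [5:E] [6:G] [7:A] [8:I] [9:F]
Profit = 15 + 74 + 82 + 32 + 65 + 61 + 34 + 72 + 86 = 521

521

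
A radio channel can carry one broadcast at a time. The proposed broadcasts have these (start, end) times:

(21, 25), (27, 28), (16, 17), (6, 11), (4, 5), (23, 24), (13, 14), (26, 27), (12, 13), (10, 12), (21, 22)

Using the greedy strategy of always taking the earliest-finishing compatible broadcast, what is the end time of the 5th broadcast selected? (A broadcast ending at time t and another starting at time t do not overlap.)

17

Greedy by earliest finish: after sorting by end time, pick each interval compatible with the last pick.
By end time: (4,5), (6,11), (10,12), (12,13), (13,14), (16,17), (21,22), (23,24), (21,25), (26,27), (27,28).
Pick (4,5); next start ≥ 5 → (6,11); next start ≥ 11 → (12,13); next start ≥ 13 → (13,14); next start ≥ 14 → (16,17); next start ≥ 17 → (21,22); next start ≥ 22 → (23,24); next start ≥ 24 → (26,27); next start ≥ 27 → (27,28).
Selected: (4,5) (6,11) (12,13) (13,14) (16,17) (21,22) (23,24) (26,27) (27,28)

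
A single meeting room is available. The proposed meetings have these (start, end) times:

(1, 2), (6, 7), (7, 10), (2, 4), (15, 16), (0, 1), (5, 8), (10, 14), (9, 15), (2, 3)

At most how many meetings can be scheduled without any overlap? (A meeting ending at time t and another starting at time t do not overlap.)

7

Greedy by earliest finish: after sorting by end time, pick each interval compatible with the last pick.
Sorted by end: (0,1)  (1,2)  (2,3)  (2,4)  (6,7)  (5,8)  (7,10)  (10,14)  (9,15)  (15,16)
take (0,1); take (1,2); take (2,3); take (6,7); take (7,10); take (10,14); take (15,16).
Selected 7 meetings.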